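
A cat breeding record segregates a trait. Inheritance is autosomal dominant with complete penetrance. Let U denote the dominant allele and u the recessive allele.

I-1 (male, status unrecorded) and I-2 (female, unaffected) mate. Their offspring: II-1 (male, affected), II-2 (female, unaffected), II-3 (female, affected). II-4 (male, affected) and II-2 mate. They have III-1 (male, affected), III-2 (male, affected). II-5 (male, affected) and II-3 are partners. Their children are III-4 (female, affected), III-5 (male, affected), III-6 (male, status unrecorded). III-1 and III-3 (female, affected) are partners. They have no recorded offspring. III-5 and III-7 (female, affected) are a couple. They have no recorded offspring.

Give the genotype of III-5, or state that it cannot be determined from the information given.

cannot be determined

III-5's phenotype allows UU or Uu, and no parent or child forces a single allele at both positions; consistent genotype assignments exist with III-5 as UU or Uu.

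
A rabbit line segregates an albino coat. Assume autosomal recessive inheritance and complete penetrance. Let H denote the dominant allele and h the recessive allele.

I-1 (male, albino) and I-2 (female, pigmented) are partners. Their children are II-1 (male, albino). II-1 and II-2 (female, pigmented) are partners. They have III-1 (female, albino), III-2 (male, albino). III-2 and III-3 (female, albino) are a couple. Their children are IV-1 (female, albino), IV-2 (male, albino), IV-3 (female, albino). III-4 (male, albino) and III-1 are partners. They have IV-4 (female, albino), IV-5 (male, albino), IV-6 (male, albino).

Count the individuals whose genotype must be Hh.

Obligate heterozygotes: I-2 is pigmented so carries H and passed h to II-1 (hh), so I-2 is Hh; II-2 is pigmented so carries H and passed h to III-1 (hh), so II-2 is Hh.
Every other individual is either homozygous by phenotype or has at least one consistent homozygous assignment, so the count is 2.

2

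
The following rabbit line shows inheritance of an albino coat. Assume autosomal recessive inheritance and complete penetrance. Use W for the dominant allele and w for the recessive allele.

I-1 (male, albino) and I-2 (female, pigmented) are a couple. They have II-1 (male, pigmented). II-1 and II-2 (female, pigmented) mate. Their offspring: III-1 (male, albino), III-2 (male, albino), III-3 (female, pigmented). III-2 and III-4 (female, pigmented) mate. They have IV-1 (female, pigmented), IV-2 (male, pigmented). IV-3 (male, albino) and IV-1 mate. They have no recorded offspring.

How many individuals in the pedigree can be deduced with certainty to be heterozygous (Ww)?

Obligate heterozygotes: II-1 is pigmented so carries W and received w from I-1 (ww), so II-1 is Ww; II-2 is pigmented so carries W and passed w to III-1 (ww), so II-2 is Ww; IV-1 is pigmented so carries W and received w from III-2 (ww), so IV-1 is Ww; IV-2 is pigmented so carries W and received w from III-2 (ww), so IV-2 is Ww.
Every other individual is either homozygous by phenotype or has at least one consistent homozygous assignment, so the count is 4.

4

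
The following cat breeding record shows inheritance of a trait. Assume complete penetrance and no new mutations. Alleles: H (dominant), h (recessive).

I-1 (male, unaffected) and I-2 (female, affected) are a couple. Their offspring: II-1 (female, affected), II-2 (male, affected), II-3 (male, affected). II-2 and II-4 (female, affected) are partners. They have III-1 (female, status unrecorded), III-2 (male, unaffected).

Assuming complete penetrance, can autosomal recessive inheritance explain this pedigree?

Under autosomal recessive, III-2 (unaffected, male) cannot arise from II-2 (affected) × II-4 (affected).

No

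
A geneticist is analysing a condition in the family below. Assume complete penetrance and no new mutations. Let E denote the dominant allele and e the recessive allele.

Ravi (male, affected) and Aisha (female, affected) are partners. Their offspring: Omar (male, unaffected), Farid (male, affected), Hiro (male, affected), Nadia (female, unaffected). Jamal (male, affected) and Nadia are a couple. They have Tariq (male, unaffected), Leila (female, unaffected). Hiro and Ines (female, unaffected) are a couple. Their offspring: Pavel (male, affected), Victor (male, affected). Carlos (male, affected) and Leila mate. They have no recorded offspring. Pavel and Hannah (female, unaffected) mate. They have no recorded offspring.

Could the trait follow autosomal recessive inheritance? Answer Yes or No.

Under autosomal recessive, Omar (unaffected, male) cannot arise from Ravi (affected) × Aisha (affected).

No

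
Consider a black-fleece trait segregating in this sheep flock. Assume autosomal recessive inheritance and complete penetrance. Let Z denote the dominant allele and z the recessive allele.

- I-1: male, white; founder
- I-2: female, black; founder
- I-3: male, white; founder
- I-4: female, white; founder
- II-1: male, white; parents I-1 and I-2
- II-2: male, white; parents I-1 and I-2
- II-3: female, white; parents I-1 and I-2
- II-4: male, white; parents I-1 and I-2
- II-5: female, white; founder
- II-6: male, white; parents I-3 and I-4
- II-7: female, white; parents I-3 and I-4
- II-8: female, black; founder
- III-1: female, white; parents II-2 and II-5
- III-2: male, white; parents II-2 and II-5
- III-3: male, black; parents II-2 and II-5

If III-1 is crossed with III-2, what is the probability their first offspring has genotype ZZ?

4/9

II-2 is white so carries Z and received z from I-2 (zz), so II-2 is Zz.
II-5 is white so carries Z and passed z to III-3 (zz), so II-5 is Zz.
III-1 is a white offspring of II-2 (Zz) × II-5 (Zz), whose cross gives 1/4 ZZ : 1/2 Zz : 1/4 zz; conditioning on being white, III-1 is ZZ with probability 1/3, Zz with probability 2/3.
III-2 is a white offspring of II-2 (Zz) × II-5 (Zz), whose cross gives 1/4 ZZ : 1/2 Zz : 1/4 zz; conditioning on being white, III-2 is ZZ with probability 1/3, Zz with probability 2/3.
Summing over parental genotype combinations, P(offspring has genotype ZZ) = 1/9·1 + 2/9·1/2 + 2/9·1/2 + 4/9·1/4 = 4/9.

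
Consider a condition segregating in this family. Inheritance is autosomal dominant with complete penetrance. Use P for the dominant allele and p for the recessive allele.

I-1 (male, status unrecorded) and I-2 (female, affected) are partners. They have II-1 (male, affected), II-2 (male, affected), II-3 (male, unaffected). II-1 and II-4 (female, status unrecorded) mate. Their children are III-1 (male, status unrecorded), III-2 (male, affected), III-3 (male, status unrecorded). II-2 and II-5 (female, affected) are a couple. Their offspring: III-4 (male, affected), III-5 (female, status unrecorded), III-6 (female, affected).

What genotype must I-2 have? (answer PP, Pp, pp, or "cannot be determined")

Pp

From phenotype alone, I-2 is PP or Pp.
I-2 is affected so carries P and passed p to II-3 (pp), so I-2 is Pp.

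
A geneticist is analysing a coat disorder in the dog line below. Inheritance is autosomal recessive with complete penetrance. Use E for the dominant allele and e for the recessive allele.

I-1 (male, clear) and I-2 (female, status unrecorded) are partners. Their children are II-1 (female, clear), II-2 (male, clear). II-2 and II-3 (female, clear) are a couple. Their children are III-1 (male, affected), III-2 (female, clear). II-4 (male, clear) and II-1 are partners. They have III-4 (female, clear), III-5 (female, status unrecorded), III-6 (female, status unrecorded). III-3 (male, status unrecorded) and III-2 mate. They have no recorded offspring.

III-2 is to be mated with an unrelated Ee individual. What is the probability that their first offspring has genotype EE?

1/3

II-2 is clear so carries E and passed e to III-1 (ee), so II-2 is Ee.
II-3 is clear so carries E and passed e to III-1 (ee), so II-3 is Ee.
III-2 is a clear offspring of II-2 (Ee) × II-3 (Ee), whose cross gives 1/4 EE : 1/2 Ee : 1/4 ee; conditioning on being clear, III-2 is EE with probability 1/3, Ee with probability 2/3.
Summing over parental genotype combinations, P(offspring has genotype EE) = 1/3·1/2 + 2/3·1/4 = 1/3.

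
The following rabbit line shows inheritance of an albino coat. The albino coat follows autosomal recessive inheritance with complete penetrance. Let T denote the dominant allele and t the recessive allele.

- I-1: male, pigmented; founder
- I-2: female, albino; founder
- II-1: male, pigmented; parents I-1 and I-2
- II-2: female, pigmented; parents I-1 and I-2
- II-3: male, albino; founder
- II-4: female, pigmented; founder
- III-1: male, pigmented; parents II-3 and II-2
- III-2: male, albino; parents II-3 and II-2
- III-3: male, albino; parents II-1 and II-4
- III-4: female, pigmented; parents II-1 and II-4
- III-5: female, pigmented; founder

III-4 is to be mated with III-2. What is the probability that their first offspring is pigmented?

II-1 is pigmented so carries T and received t from I-2 (tt), so II-1 is Tt.
II-4 is pigmented so carries T and passed t to III-3 (tt), so II-4 is Tt.
III-4 is a pigmented offspring of II-1 (Tt) × II-4 (Tt), whose cross gives 1/4 TT : 1/2 Tt : 1/4 tt; conditioning on being pigmented, III-4 is TT with probability 1/3, Tt with probability 2/3.
III-2 is albino, so III-2 is tt.
Summing over parental genotype combinations, P(offspring is pigmented) = 1/3·1 + 2/3·1/2 = 2/3.

2/3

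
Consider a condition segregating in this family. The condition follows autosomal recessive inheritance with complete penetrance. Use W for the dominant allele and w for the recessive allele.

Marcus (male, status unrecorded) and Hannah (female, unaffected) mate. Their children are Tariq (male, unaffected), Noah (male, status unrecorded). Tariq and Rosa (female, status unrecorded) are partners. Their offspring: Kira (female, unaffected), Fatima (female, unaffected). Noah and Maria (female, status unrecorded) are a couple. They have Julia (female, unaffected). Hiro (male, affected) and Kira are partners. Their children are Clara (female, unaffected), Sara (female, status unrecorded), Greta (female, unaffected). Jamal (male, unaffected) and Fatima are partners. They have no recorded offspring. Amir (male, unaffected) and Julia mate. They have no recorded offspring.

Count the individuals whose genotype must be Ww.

2

Obligate heterozygotes: Clara is unaffected so carries W and received w from Hiro (ww), so Clara is Ww; Greta is unaffected so carries W and received w from Hiro (ww), so Greta is Ww.
Every other individual is either homozygous by phenotype or has at least one consistent homozygous assignment, so the count is 2.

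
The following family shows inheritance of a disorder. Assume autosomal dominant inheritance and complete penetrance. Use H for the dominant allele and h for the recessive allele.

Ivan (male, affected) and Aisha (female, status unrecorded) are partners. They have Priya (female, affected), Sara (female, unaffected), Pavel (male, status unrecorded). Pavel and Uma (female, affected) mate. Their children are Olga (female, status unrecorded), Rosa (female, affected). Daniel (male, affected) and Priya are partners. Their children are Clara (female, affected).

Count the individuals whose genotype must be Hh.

Obligate heterozygotes: Ivan is affected so carries H and passed h to Sara (hh), so Ivan is Hh.
Every other individual is either homozygous by phenotype or has at least one consistent homozygous assignment, so the count is 1.

1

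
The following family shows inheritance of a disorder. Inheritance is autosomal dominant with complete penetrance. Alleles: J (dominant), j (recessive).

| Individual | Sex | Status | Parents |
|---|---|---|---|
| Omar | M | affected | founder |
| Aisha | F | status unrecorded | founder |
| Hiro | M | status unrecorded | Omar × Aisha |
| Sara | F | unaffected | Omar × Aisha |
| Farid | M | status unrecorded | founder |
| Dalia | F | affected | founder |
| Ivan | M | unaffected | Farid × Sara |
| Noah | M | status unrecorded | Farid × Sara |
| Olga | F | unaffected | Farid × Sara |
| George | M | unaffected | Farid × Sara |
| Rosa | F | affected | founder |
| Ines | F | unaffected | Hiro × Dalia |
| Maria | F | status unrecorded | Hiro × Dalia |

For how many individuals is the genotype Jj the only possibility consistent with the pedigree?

2

Obligate heterozygotes: Omar is affected so carries J and passed j to Sara (jj), so Omar is Jj; Dalia is affected so carries J and passed j to Ines (jj), so Dalia is Jj.
Every other individual is either homozygous by phenotype or has at least one consistent homozygous assignment, so the count is 2.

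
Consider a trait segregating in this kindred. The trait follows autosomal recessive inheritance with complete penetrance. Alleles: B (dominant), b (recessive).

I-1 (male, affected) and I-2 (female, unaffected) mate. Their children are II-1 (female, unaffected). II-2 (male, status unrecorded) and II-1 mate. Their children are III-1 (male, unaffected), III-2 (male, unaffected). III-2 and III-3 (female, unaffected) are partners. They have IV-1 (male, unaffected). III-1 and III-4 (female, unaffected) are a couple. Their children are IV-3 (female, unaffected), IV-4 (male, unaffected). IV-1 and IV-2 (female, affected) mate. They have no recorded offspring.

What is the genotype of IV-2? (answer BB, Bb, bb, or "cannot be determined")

IV-2 is affected, so IV-2 is bb.

bb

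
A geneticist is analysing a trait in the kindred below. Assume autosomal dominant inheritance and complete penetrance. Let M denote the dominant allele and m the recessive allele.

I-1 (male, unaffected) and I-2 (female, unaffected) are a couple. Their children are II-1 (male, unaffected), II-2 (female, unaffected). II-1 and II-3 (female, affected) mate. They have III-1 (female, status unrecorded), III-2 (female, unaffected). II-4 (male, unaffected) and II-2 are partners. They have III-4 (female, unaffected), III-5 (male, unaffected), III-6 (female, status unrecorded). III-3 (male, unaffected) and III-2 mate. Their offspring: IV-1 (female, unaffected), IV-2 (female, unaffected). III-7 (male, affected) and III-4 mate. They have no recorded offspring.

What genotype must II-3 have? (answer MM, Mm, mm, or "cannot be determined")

Mm

From phenotype alone, II-3 is MM or Mm.
II-3 is affected so carries M and passed m to III-2 (mm), so II-3 is Mm.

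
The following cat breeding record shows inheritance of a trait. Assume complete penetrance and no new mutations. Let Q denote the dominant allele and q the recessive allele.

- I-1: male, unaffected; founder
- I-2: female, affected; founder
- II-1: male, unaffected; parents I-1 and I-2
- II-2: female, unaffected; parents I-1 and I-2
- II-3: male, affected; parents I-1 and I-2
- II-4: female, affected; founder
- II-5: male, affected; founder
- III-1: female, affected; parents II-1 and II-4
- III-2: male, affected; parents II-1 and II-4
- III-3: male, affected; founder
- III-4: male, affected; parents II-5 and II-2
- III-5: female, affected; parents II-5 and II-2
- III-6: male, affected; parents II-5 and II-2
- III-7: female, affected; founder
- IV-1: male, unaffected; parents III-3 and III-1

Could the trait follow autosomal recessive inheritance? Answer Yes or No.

Under autosomal recessive, IV-1 (unaffected, male) cannot arise from III-3 (affected) × III-1 (affected).

No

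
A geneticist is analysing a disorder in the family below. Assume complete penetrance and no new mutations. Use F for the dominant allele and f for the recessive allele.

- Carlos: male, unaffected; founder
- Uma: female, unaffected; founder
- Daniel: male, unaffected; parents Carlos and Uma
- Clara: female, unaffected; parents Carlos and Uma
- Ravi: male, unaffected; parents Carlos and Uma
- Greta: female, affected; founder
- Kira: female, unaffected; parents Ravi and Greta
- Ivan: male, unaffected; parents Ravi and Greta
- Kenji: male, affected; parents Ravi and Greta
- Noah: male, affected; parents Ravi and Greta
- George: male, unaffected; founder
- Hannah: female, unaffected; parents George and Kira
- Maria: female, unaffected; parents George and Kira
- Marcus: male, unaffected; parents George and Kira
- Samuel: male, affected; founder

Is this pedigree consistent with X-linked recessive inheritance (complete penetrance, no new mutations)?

Under X-linked recessive, Ivan (unaffected, male) cannot arise from Ravi (unaffected) × Greta (affected).

No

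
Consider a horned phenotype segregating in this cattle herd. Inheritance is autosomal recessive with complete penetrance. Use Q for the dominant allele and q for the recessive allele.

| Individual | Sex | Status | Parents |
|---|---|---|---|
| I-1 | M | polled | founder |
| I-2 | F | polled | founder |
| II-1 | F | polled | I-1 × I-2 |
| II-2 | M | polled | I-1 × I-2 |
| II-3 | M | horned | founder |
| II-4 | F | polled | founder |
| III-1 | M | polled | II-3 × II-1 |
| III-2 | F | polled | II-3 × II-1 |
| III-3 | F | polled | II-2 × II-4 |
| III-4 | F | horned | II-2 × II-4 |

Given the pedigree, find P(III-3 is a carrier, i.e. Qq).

2/3

II-2 is polled so carries Q and passed q to III-4 (qq), so II-2 is Qq.
II-4 is polled so carries Q and passed q to III-4 (qq), so II-4 is Qq.
Their cross gives offspring ratios 1/4 QQ : 1/2 Qq : 1/4 qq. Conditioning on III-3 being polled, P(Qq) = 1/2 / 3/4 = 2/3.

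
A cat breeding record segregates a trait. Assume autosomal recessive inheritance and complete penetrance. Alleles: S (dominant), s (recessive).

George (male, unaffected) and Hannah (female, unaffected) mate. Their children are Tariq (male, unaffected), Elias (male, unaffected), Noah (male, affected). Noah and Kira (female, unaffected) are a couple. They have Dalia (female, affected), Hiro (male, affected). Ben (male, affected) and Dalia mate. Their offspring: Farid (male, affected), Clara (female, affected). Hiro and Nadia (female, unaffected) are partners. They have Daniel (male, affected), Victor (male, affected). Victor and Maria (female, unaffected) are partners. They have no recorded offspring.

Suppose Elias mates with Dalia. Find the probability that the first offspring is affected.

1/3

George is unaffected so carries S and passed s to Noah (ss), so George is Ss.
Hannah is unaffected so carries S and passed s to Noah (ss), so Hannah is Ss.
Elias is an unaffected offspring of George (Ss) × Hannah (Ss), whose cross gives 1/4 SS : 1/2 Ss : 1/4 ss; conditioning on being unaffected, Elias is SS with probability 1/3, Ss with probability 2/3.
Dalia is affected, so Dalia is ss.
Summing over parental genotype combinations, P(offspring is affected) = 2/3·1/2 = 1/3.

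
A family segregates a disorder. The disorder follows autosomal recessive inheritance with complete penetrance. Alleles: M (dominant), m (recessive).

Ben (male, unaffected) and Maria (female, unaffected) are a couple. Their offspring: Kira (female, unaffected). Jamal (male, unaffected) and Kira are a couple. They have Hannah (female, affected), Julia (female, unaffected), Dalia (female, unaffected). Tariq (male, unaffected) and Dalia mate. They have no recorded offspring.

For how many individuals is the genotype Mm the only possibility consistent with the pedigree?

2

Obligate heterozygotes: Kira is unaffected so carries M and passed m to Hannah (mm), so Kira is Mm; Jamal is unaffected so carries M and passed m to Hannah (mm), so Jamal is Mm.
Every other individual is either homozygous by phenotype or has at least one consistent homozygous assignment, so the count is 2.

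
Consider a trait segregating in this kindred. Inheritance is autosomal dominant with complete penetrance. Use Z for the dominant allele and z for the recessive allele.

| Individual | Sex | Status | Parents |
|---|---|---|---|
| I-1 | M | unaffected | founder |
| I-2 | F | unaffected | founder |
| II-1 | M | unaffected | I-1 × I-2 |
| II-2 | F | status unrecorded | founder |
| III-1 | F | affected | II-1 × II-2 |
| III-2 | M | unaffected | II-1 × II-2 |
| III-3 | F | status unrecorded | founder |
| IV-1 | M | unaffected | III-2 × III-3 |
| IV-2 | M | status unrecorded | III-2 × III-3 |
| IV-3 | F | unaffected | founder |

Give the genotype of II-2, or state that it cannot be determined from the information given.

From phenotype alone, II-2 is ZZ or Zz or zz.
II-2 passed Z to III-1 (Zz, whose z came from II-1) and passed z to III-2 (zz), so II-2 is Zz.

Zz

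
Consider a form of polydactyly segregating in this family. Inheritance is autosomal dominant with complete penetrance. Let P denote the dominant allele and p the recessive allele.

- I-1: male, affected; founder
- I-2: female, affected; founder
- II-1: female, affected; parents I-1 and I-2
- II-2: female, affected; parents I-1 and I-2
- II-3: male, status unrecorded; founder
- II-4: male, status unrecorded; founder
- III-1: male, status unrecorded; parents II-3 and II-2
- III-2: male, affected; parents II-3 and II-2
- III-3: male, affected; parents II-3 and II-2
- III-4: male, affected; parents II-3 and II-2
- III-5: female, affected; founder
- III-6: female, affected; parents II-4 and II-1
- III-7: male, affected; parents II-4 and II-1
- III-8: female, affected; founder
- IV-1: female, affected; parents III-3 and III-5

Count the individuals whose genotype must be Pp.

0

No individual's genotype is forced to Pp by the pedigree, so the count is 0.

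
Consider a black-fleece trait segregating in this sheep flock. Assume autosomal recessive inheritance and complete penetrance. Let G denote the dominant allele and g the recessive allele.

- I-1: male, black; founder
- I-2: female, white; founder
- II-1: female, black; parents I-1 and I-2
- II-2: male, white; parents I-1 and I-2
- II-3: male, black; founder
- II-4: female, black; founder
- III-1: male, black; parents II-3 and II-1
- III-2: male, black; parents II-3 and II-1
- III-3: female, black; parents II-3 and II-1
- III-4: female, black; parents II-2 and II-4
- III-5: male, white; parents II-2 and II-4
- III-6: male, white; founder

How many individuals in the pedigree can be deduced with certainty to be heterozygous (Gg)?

3

Obligate heterozygotes: I-2 is white so carries G and passed g to II-1 (gg), so I-2 is Gg; II-2 is white so carries G and received g from I-1 (gg), so II-2 is Gg; III-5 is white so carries G and received g from II-4 (gg), so III-5 is Gg.
Every other individual is either homozygous by phenotype or has at least one consistent homozygous assignment, so the count is 3.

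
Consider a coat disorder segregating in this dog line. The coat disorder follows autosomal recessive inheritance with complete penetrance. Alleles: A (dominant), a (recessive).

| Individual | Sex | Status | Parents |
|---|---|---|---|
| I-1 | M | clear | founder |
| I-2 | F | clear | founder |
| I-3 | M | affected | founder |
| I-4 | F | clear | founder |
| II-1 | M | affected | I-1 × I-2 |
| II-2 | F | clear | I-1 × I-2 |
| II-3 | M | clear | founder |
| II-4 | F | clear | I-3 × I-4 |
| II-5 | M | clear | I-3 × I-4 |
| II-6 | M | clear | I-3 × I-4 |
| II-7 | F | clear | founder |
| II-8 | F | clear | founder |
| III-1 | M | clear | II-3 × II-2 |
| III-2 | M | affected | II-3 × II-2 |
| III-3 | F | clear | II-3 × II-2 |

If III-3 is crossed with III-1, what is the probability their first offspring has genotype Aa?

4/9

II-3 is clear so carries A and passed a to III-2 (aa), so II-3 is Aa.
II-2 is clear so carries A and passed a to III-2 (aa), so II-2 is Aa.
III-3 is a clear offspring of II-3 (Aa) × II-2 (Aa), whose cross gives 1/4 AA : 1/2 Aa : 1/4 aa; conditioning on being clear, III-3 is AA with probability 1/3, Aa with probability 2/3.
III-1 is a clear offspring of II-3 (Aa) × II-2 (Aa), whose cross gives 1/4 AA : 1/2 Aa : 1/4 aa; conditioning on being clear, III-1 is AA with probability 1/3, Aa with probability 2/3.
Summing over parental genotype combinations, P(offspring has genotype Aa) = 2/9·1/2 + 2/9·1/2 + 4/9·1/2 = 4/9.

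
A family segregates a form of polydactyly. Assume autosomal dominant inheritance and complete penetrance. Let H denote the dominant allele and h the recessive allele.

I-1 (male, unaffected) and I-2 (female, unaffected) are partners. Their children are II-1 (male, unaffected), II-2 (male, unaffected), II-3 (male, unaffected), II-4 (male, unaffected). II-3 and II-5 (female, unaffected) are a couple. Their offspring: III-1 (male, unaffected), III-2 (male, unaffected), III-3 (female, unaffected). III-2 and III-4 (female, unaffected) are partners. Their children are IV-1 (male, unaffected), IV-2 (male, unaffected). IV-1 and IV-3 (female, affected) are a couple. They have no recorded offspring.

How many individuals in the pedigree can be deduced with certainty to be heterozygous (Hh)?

0

No individual's genotype is forced to Hh by the pedigree, so the count is 0.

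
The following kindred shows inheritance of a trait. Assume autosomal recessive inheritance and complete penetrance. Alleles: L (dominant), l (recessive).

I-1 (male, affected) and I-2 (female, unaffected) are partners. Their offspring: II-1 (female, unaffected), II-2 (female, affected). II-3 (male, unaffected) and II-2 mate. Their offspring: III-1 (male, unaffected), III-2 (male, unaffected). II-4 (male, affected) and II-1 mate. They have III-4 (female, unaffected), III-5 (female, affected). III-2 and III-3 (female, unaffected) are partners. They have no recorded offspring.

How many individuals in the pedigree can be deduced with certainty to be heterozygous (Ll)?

Obligate heterozygotes: I-2 is unaffected so carries L and passed l to II-2 (ll), so I-2 is Ll; II-1 is unaffected so carries L and received l from I-1 (ll), so II-1 is Ll; III-1 is unaffected so carries L and received l from II-2 (ll), so III-1 is Ll; III-2 is unaffected so carries L and received l from II-2 (ll), so III-2 is Ll; III-4 is unaffected so carries L and received l from II-4 (ll), so III-4 is Ll.
Every other individual is either homozygous by phenotype or has at least one consistent homozygous assignment, so the count is 5.

5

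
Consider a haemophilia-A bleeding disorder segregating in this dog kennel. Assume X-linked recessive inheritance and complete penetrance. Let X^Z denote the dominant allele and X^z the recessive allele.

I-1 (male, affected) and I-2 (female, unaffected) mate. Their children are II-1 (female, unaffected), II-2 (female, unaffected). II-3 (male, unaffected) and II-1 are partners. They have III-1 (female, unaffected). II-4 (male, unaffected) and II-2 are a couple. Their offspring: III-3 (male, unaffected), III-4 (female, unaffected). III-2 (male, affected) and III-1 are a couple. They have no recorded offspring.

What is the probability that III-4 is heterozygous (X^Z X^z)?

1/2

II-4 is unaffected, so II-4 is X^Z Y.
II-2 is unaffected so carries Z and received z from I-1 (X^z Y), so II-2 is X^Z X^z.
Their cross gives offspring ratios 1/2 X^Z X^Z : 1/2 X^Z X^z. Conditioning on III-4 being unaffected, P(X^Z X^z) = 1/2 / 1 = 1/2.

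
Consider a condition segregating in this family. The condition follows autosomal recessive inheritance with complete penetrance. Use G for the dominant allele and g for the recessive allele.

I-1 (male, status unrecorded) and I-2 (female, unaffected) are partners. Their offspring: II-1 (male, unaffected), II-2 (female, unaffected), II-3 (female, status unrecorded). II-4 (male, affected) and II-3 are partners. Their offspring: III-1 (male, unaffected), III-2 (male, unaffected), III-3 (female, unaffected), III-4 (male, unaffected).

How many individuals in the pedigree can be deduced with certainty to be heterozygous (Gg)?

Obligate heterozygotes: III-1 is unaffected so carries G and received g from II-4 (gg), so III-1 is Gg; III-2 is unaffected so carries G and received g from II-4 (gg), so III-2 is Gg; III-3 is unaffected so carries G and received g from II-4 (gg), so III-3 is Gg; III-4 is unaffected so carries G and received g from II-4 (gg), so III-4 is Gg.
Every other individual is either homozygous by phenotype or has at least one consistent homozygous assignment, so the count is 4.

4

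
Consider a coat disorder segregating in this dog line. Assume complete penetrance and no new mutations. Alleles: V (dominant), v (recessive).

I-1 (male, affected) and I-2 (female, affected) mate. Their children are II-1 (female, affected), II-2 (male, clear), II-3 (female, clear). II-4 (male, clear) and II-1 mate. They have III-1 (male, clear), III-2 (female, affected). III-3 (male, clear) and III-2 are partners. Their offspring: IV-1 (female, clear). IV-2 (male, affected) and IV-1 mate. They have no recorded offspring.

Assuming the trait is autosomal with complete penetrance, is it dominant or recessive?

dominant

I-1 and I-2 are both affected yet have a clear child II-2. Under a recessive model two affected parents are homozygous and every child would be affected, so the trait cannot be recessive.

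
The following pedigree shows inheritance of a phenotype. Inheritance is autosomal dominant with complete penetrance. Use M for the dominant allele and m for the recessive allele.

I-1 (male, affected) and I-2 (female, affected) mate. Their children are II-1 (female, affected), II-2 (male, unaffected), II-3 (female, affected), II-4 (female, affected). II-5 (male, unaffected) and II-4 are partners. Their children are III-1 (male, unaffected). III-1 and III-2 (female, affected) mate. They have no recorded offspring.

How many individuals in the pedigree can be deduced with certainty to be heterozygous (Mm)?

3

Obligate heterozygotes: I-1 is affected so carries M and passed m to II-2 (mm), so I-1 is Mm; I-2 is affected so carries M and passed m to II-2 (mm), so I-2 is Mm; II-4 is affected so carries M and passed m to III-1 (mm), so II-4 is Mm.
Every other individual is either homozygous by phenotype or has at least one consistent homozygous assignment, so the count is 3.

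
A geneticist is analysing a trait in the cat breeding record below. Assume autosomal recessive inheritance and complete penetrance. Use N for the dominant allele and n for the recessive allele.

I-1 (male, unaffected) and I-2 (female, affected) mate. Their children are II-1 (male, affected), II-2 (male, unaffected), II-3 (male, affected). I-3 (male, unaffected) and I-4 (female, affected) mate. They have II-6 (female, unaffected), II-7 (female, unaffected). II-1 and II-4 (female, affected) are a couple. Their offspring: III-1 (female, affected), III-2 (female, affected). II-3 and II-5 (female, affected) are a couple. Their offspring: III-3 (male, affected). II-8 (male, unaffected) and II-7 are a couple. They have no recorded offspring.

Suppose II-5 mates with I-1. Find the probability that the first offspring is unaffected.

II-5 is affected, so II-5 is nn.
I-1 is unaffected so carries N and passed n to II-1 (nn), so I-1 is Nn.
The cross gives 1/2 Nn : 1/2 nn, so P(offspring is unaffected) = 1/2.

1/2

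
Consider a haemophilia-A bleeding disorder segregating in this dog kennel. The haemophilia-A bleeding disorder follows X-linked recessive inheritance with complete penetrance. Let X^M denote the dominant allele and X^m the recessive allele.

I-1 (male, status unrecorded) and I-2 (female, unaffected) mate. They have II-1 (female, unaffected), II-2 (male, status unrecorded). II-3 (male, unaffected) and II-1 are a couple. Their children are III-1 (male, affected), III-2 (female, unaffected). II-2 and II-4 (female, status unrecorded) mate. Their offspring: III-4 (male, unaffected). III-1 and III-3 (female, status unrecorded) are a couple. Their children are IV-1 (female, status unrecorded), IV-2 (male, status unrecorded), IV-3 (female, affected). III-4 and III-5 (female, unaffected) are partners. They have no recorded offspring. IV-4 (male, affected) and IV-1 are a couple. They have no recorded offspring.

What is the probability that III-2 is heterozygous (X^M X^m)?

II-3 is unaffected, so II-3 is X^M Y.
II-1 is unaffected so carries M and passed m to III-1 (X^m Y), so II-1 is X^M X^m.
Their cross gives offspring ratios 1/2 X^M X^M : 1/2 X^M X^m. Conditioning on III-2 being unaffected, P(X^M X^m) = 1/2 / 1 = 1/2.

1/2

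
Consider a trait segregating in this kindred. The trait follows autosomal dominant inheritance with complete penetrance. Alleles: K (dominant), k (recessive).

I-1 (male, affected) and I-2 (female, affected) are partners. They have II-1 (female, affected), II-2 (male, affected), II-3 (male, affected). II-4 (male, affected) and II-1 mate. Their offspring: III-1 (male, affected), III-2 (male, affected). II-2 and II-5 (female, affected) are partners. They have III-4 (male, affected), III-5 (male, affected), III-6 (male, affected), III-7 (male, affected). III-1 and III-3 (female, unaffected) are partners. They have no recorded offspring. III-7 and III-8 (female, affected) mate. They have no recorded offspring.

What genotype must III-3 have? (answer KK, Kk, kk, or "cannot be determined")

III-3 is unaffected, so III-3 is kk.

kk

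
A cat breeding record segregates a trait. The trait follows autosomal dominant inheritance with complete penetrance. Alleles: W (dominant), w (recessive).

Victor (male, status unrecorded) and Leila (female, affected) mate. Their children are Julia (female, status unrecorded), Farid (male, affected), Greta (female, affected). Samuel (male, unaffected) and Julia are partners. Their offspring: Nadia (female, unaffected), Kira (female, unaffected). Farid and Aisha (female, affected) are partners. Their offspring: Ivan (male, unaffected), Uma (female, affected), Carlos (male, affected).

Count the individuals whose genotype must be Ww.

Obligate heterozygotes: Farid is affected so carries W and passed w to Ivan (ww), so Farid is Ww; Aisha is affected so carries W and passed w to Ivan (ww), so Aisha is Ww.
Every other individual is either homozygous by phenotype or has at least one consistent homozygous assignment, so the count is 2.

2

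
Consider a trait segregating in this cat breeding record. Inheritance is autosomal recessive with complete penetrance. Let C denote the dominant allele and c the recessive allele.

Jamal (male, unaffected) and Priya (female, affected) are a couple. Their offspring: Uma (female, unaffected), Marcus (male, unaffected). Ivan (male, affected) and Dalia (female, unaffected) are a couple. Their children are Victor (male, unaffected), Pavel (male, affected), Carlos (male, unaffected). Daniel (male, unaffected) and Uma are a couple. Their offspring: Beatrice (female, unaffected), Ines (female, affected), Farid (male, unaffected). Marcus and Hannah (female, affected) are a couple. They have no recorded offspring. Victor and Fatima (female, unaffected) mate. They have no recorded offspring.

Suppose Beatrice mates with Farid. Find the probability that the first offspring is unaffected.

8/9

Daniel is unaffected so carries C and passed c to Ines (cc), so Daniel is Cc.
Uma is unaffected so carries C and received c from Priya (cc), so Uma is Cc.
Beatrice is an unaffected offspring of Daniel (Cc) × Uma (Cc), whose cross gives 1/4 CC : 1/2 Cc : 1/4 cc; conditioning on being unaffected, Beatrice is CC with probability 1/3, Cc with probability 2/3.
Farid is an unaffected offspring of Daniel (Cc) × Uma (Cc), whose cross gives 1/4 CC : 1/2 Cc : 1/4 cc; conditioning on being unaffected, Farid is CC with probability 1/3, Cc with probability 2/3.
Summing over parental genotype combinations, P(offspring is unaffected) = 1/9·1 + 2/9·1 + 2/9·1 + 4/9·3/4 = 8/9.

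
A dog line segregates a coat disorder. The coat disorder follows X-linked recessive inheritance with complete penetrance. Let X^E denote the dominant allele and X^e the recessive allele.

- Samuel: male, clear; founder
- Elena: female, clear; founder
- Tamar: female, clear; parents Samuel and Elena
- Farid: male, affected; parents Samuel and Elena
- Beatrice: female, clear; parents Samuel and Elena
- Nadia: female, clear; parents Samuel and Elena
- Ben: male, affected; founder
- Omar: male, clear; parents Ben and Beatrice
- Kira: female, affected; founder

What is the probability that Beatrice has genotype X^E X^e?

Samuel is clear, so Samuel is X^E Y.
Elena is clear so carries E and passed e to Farid (X^e Y), so Elena is X^E X^e.
Their cross gives offspring ratios 1/2 X^E X^E : 1/2 X^E X^e. Conditioning on Beatrice being clear, P(X^E X^e) = 1/2 / 1 = 1/2 before taking Beatrice's own offspring into account.
Ben is affected, so Ben is X^e Y.
Now use Beatrice's offspring. Probability of each recorded status — clear son Omar: 1/2 if Beatrice is X^E X^e, 1 if X^E X^E.
Bayes: P(X^E X^e) = 1/2·1/2 / (1/2·1/2 + 1/2·1) = 1/3.

1/3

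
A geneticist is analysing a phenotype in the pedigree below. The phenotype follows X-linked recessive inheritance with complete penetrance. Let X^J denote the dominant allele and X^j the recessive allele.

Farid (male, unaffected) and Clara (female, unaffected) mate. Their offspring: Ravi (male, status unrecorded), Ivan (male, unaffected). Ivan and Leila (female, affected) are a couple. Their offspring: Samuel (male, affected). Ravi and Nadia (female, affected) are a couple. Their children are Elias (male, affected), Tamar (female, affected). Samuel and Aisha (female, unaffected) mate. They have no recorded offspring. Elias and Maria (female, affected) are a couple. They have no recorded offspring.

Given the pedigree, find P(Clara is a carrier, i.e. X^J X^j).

Clara is unaffected so carries J and passed j to Ravi (X^j Y), so Clara is X^J X^j, giving P(X^J X^j) = 1.

1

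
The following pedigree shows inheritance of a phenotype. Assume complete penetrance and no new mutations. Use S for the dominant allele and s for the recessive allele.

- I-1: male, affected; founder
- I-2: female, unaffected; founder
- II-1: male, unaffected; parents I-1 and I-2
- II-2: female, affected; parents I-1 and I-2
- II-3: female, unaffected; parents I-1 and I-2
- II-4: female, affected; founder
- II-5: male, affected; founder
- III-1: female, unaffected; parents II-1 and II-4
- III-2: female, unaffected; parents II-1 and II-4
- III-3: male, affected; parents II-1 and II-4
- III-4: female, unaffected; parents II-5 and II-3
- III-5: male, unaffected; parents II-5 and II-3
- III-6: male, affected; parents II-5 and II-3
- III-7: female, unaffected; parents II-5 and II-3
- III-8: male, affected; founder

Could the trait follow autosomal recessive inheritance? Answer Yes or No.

A consistent assignment under autosomal recessive exists: I-1 ss, I-2 Ss, II-1 Ss, II-2 ss, II-3 Ss, II-4 ss, II-5 ss, III-1 Ss, III-2 Ss, III-3 ss, III-4 Ss, III-5 Ss, III-6 ss, III-7 Ss, III-8 ss.
In this assignment every recorded phenotype matches its genotype and every non-founder's genotype is obtainable from its parents' genotypes, so the pedigree is consistent.

Yes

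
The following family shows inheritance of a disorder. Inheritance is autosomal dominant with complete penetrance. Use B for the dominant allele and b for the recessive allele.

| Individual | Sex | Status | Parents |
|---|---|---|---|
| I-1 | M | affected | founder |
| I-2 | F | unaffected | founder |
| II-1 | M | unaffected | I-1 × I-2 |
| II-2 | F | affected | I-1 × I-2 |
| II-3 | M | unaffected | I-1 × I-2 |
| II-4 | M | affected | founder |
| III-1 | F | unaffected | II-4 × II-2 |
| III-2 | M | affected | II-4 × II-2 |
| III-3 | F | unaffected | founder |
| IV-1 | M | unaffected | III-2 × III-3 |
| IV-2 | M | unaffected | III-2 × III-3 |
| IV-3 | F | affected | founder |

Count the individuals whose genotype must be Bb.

Obligate heterozygotes: I-1 is affected so carries B and passed b to II-1 (bb), so I-1 is Bb; II-2 is affected so carries B and received b from I-2 (bb), so II-2 is Bb; II-4 is affected so carries B and passed b to III-1 (bb), so II-4 is Bb; III-2 is affected so carries B and passed b to IV-1 (bb), so III-2 is Bb.
Every other individual is either homozygous by phenotype or has at least one consistent homozygous assignment, so the count is 4.

4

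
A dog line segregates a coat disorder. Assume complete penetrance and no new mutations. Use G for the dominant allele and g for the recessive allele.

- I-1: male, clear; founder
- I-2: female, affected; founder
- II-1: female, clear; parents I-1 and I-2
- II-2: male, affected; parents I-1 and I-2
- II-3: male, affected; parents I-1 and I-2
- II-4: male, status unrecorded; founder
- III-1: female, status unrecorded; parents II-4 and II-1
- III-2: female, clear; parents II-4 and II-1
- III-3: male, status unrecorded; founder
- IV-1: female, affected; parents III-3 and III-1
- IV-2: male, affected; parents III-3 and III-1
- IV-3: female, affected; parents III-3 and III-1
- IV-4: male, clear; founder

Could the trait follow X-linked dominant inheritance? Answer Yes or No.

No

No assignment of genotypes under X-linked dominant satisfies every parent–offspring relationship, so the pedigree is inconsistent.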